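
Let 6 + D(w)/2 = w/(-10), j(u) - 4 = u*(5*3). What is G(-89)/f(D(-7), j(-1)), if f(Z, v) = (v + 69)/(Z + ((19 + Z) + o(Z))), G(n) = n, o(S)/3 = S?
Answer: 1513/29 ≈ 52.172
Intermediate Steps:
o(S) = 3*S
j(u) = 4 + 15*u (j(u) = 4 + u*(5*3) = 4 + u*15 = 4 + 15*u)
D(w) = -12 - w/5 (D(w) = -12 + 2*(w/(-10)) = -12 + 2*(w*(-⅒)) = -12 + 2*(-w/10) = -12 - w/5)
f(Z, v) = (69 + v)/(19 + 5*Z) (f(Z, v) = (v + 69)/(Z + ((19 + Z) + 3*Z)) = (69 + v)/(Z + (19 + 4*Z)) = (69 + v)/(19 + 5*Z))
G(-89)/f(D(-7), j(-1)) = -89*(19 + 5*(-12 - ⅕*(-7)))/(69 + (4 + 15*(-1))) = -89*(19 + 5*(-12 + 7/5))/(69 + (4 - 15)) = -89*(19 + 5*(-53/5))/(69 - 11) = -89/(58/(19 - 53)) = -89/(58/(-34)) = -89/((-1/34*58)) = -89/(-29/17) = -89*(-17/29) = 1513/29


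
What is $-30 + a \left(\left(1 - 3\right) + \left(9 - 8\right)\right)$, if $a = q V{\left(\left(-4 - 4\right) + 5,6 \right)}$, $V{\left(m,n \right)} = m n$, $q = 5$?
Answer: $60$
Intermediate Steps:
$a = -90$ ($a = 5 \left(\left(-4 - 4\right) + 5\right) 6 = 5 \left(-8 + 5\right) 6 = 5 \left(\left(-3\right) 6\right) = 5 \left(-18\right) = -90$)
$-30 + a \left(\left(1 - 3\right) + \left(9 - 8\right)\right) = -30 - 90 \left(\left(1 - 3\right) + \left(9 - 8\right)\right) = -30 - 90 \left(-2 + 1\right) = -30 - -90 = -30 + 90 = 60$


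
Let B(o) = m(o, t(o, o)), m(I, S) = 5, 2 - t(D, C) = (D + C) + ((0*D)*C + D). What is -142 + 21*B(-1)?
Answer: -37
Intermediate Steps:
t(D, C) = 2 - C - 2*D (t(D, C) = 2 - ((D + C) + ((0*D)*C + D)) = 2 - ((C + D) + (0*C + D)) = 2 - ((C + D) + (0 + D)) = 2 - ((C + D) + D) = 2 - (C + 2*D) = 2 + (-C - 2*D) = 2 - C - 2*D)
B(o) = 5
-142 + 21*B(-1) = -142 + 21*5 = -142 + 105 = -37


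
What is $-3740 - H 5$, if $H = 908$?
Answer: $-8280$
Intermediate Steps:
$-3740 - H 5 = -3740 - 908 \cdot 5 = -3740 - 4540 = -8280$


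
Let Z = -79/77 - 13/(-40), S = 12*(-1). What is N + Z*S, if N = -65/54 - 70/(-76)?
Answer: 3211051/395010 ≈ 8.1290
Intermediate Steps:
S = -12
N = -145/513 (N = -65*1/54 - 70*(-1/76) = -65/54 + 35/38 = -145/513 ≈ -0.28265)
Z = -2159/3080 (Z = -79*1/77 - 13*(-1/40) = -79/77 + 13/40 = -2159/3080 ≈ -0.70097)
N + Z*S = -145/513 - 2159/3080*(-12) = -145/513 + 6477/770 = 3211051/395010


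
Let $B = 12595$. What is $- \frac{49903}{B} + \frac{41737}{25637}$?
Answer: $- \frac{753685696}{322898015} \approx -2.3341$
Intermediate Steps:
$- \frac{49903}{B} + \frac{41737}{25637} = - \frac{49903}{12595} + \frac{41737}{25637} = - \frac{753685696}{322898015}$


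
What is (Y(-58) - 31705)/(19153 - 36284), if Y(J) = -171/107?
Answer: 3392606/1833017 ≈ 1.8508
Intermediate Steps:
Y(J) = -171/107 (Y(J) = -171*1/107 = -171/107)
(Y(-58) - 31705)/(19153 - 36284) = (-171/107 - 31705)/(19153 - 36284) = -3392606/107/(-17131) = -3392606/107*(-1/17131) = 3392606/1833017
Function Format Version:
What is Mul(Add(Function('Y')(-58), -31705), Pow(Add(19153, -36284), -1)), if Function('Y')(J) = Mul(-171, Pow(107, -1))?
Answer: Rational(3392606, 1833017) ≈ 1.8508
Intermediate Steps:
Function('Y')(J) = Rational(-171, 107) (Function('Y')(J) = Mul(-171, Rational(1, 107)) = Rational(-171, 107))
Mul(Add(Function('Y')(-58), -31705), Pow(Add(19153, -36284), -1)) = Mul(Add(Rational(-171, 107), -31705), Pow(Add(19153, -36284), -1)) = Mul(Rational(-3392606, 107), Pow(-17131, -1)) = Mul(Rational(-3392606, 107), Rational(-1, 17131)) = Rational(3392606, 1833017)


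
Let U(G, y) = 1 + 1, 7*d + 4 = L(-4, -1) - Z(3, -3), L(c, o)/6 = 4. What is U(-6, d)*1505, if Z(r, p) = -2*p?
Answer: 3010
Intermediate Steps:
L(c, o) = 24 (L(c, o) = 6*4 = 24)
d = 2 (d = -4/7 + (24 - (-2)*(-3))/7 = -4/7 + (24 - 1*6)/7 = -4/7 + (24 - 6)/7 = -4/7 + (1/7)*18 = -4/7 + 18/7 = 2)
U(G, y) = 2
U(-6, d)*1505 = 2*1505 = 3010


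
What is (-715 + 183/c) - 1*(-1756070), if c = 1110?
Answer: 649481411/370 ≈ 1.7554e+6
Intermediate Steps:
(-715 + 183/c) - 1*(-1756070) = (-715 + 183/1110) - 1*(-1756070) = (-715 + 183*(1/1110)) + 1756070 = (-715 + 61/370) + 1756070 = -264489/370 + 1756070 = 649481411/370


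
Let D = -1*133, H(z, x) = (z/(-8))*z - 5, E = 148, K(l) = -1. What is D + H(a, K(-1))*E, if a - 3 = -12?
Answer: -4743/2 ≈ -2371.5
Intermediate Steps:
a = -9 (a = 3 - 12 = -9)
H(z, x) = -5 - z**2/8 (H(z, x) = (z*(-1/8))*z - 5 = (-z/8)*z - 5 = -z**2/8 - 5 = -5 - z**2/8)
D = -133
D + H(a, K(-1))*E = -133 + (-5 - 1/8*(-9)**2)*148 = -133 + (-5 - 1/8*81)*148 = -133 + (-5 - 81/8)*148 = -133 - 121/8*148 = -133 - 4477/2 = -4743/2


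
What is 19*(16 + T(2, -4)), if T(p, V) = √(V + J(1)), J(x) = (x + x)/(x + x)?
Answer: 304 + 19*I*√3 ≈ 304.0 + 32.909*I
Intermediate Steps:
J(x) = 1 (J(x) = (2*x)/((2*x)) = (2*x)*(1/(2*x)) = 1)
T(p, V) = √(1 + V) (T(p, V) = √(V + 1) = √(1 + V))
19*(16 + T(2, -4)) = 19*(16 + √(1 - 4)) = 19*(16 + √(-3)) = 19*(16 + I*√3) = 304 + 19*I*√3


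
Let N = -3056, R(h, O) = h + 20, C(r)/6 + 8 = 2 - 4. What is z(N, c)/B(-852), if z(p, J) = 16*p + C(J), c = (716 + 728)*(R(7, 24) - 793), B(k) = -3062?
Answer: 24478/1531 ≈ 15.988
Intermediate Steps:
C(r) = -60 (C(r) = -48 + 6*(2 - 4) = -48 + 6*(-2) = -48 - 12 = -60)
R(h, O) = 20 + h
c = -1106104 (c = (716 + 728)*((20 + 7) - 793) = 1444*(27 - 793) = 1444*(-766) = -1106104)
z(p, J) = -60 + 16*p (z(p, J) = 16*p - 60 = -60 + 16*p)
z(N, c)/B(-852) = (-60 + 16*(-3056))/(-3062) = (-60 - 48896)*(-1/3062) = -48956*(-1/3062) = 24478/1531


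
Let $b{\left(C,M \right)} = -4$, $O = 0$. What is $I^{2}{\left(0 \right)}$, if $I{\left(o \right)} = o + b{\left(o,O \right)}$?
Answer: $16$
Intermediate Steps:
$I{\left(o \right)} = -4 + o$ ($I{\left(o \right)} = o - 4 = -4 + o$)
$I^{2}{\left(0 \right)} = \left(-4 + 0\right)^{2} = \left(-4\right)^{2} = 16$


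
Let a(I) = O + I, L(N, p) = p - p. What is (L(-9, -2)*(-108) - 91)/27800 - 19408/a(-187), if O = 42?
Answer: 107905841/806200 ≈ 133.84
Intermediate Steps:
L(N, p) = 0
a(I) = 42 + I
(L(-9, -2)*(-108) - 91)/27800 - 19408/a(-187) = (0*(-108) - 91)/27800 - 19408/(42 - 187) = (0 - 91)*(1/27800) - 19408/(-145) = -91*1/27800 - 19408*(-1/145) = -91/27800 + 19408/145 = 107905841/806200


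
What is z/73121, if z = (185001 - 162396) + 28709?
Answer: 51314/73121 ≈ 0.70177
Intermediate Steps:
z = 51314 (z = 22605 + 28709 = 51314)
z/73121 = 51314/73121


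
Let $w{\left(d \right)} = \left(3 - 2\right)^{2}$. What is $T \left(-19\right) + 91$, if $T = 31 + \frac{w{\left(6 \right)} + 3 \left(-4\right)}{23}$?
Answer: $- \frac{11245}{23} \approx -488.91$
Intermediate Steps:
$w{\left(d \right)} = 1$ ($w{\left(d \right)} = 1^{2} = 1$)
$T = \frac{702}{23}$ ($T = 31 + \frac{1 + 3 \left(-4\right)}{23} = 31 + \left(1 - 12\right) \frac{1}{23} = 31 - \frac{11}{23} = \frac{702}{23} \approx 30.522$)
$T \left(-19\right) + 91 = \frac{702}{23} \left(-19\right) + 91 = - \frac{13338}{23} + 91 = - \frac{11245}{23}$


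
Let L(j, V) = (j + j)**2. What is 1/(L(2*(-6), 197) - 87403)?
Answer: -1/86827 ≈ -1.1517e-5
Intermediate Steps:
L(j, V) = 4*j**2 (L(j, V) = (2*j)**2 = 4*j**2)
1/(L(2*(-6), 197) - 87403) = 1/(4*(2*(-6))**2 - 87403) = 1/(4*(-12)**2 - 87403) = 1/(4*144 - 87403) = 1/(576 - 87403) = 1/(-86827) = -1/86827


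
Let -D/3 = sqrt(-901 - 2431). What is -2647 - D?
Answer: -2647 + 42*I*sqrt(17) ≈ -2647.0 + 173.17*I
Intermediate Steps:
D = -42*I*sqrt(17) (D = -3*sqrt(-901 - 2431) = -42*I*sqrt(17) ≈ -173.17*I)
-2647 - D = -2647 - (-42)*I*sqrt(17) = -2647 + 42*I*sqrt(17)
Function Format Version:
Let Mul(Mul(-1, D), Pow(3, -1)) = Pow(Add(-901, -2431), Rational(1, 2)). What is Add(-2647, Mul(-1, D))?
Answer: Add(-2647, Mul(42, I, Pow(17, Rational(1, 2)))) ≈ Add(-2647.0, Mul(173.17, I))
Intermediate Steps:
D = Mul(-42, I, Pow(17, Rational(1, 2))) (D = Mul(-3, Pow(Add(-901, -2431), Rational(1, 2))) = Mul(-3, Pow(-3332, Rational(1, 2))) = Mul(-3, Mul(14, I, Pow(17, Rational(1, 2)))) = Mul(-42, I, Pow(17, Rational(1, 2))) ≈ Mul(-173.17, I))
Add(-2647, Mul(-1, D)) = Add(-2647, Mul(-1, Mul(-42, I, Pow(17, Rational(1, 2))))) = Add(-2647, Mul(42, I, Pow(17, Rational(1, 2))))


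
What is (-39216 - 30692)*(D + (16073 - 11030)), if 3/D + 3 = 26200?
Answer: -9235648924392/26197 ≈ -3.5255e+8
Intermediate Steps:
D = 3/26197 (D = 3/(-3 + 26200) = 3/26197 ≈ 0.00011452)
(-39216 - 30692)*(D + (16073 - 11030)) = (-39216 - 30692)*(3/26197 + (16073 - 11030)) = -69908*(3/26197 + 5043) = -69908*132111474/26197 = -9235648924392/26197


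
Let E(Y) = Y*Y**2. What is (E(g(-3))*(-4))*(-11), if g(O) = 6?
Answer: 9504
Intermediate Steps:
E(Y) = Y**3
(E(g(-3))*(-4))*(-11) = (6**3*(-4))*(-11) = (216*(-4))*(-11) = -864*(-11) = 9504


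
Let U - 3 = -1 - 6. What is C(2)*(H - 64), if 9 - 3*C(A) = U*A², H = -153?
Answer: -5425/3 ≈ -1808.3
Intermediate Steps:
U = -4 (U = 3 + (-1 - 6) = 3 - 7 = -4)
C(A) = 3 + 4*A²/3 (C(A) = 3 - (-4)*A²/3 = 3 + 4*A²/3)
C(2)*(H - 64) = (3 + (4/3)*2²)*(-153 - 64) = (3 + (4/3)*4)*(-217) = (3 + 16/3)*(-217) = (25/3)*(-217) = -5425/3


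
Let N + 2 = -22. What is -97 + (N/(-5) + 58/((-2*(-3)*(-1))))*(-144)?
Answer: 3019/5 ≈ 603.80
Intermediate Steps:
N = -24 (N = -2 - 22 = -24)
-97 + (N/(-5) + 58/((-2*(-3)*(-1))))*(-144) = -97 + (-24/(-5) + 58/((-2*(-3)*(-1))))*(-144) = -97 + (-24*(-1/5) + 58/((6*(-1))))*(-144) = -97 + (24/5 + 58/(-6))*(-144) = -97 + (24/5 + 58*(-1/6))*(-144) = -97 + (24/5 - 29/3)*(-144) = -97 - 73/15*(-144) = -97 + 3504/5 = 3019/5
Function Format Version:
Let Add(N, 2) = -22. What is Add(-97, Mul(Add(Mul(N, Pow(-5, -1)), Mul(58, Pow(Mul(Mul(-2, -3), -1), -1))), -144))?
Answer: Rational(3019, 5) ≈ 603.80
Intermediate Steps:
N = -24 (N = Add(-2, -22) = -24)
Add(-97, Mul(Add(Mul(N, Pow(-5, -1)), Mul(58, Pow(Mul(Mul(-2, -3), -1), -1))), -144)) = Add(-97, Mul(Add(Mul(-24, Pow(-5, -1)), Mul(58, Pow(Mul(Mul(-2, -3), -1), -1))), -144)) = Add(-97, Mul(Add(Mul(-24, Rational(-1, 5)), Mul(58, Pow(Mul(6, -1), -1))), -144)) = Add(-97, Mul(Add(Rational(24, 5), Mul(58, Pow(-6, -1))), -144)) = Add(-97, Mul(Add(Rational(24, 5), Mul(58, Rational(-1, 6))), -144)) = Add(-97, Mul(Add(Rational(24, 5), Rational(-29, 3)), -144)) = Add(-97, Mul(Rational(-73, 15), -144)) = Add(-97, Rational(3504, 5)) = Rational(3019, 5)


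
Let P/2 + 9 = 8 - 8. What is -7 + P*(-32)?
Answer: 569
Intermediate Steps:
P = -18 (P = -18 + 2*(8 - 8) = -18 + 2*0 = -18 + 0 = -18)
-7 + P*(-32) = -7 - 18*(-32) = -7 + 576 = 569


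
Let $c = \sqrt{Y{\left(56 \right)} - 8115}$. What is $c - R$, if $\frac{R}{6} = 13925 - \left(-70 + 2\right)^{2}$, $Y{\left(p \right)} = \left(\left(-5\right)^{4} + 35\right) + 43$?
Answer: $-55806 + 2 i \sqrt{1853} \approx -55806.0 + 86.093 i$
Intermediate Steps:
$Y{\left(p \right)} = 703$ ($Y{\left(p \right)} = \left(625 + 35\right) + 43 = 660 + 43 = 703$)
$c = 2 i \sqrt{1853}$ ($c = \sqrt{703 - 8115} = \sqrt{-7412} = 2 i \sqrt{1853} \approx 86.093 i$)
$R = 55806$ ($R = 6 \left(13925 - \left(-70 + 2\right)^{2}\right) = 6 \left(13925 - \left(-68\right)^{2}\right) = 6 \left(13925 - 4624\right) = 6 \cdot 9301 = 55806$)
$c - R = 2 i \sqrt{1853} - 55806 = -55806 + 2 i \sqrt{1853}$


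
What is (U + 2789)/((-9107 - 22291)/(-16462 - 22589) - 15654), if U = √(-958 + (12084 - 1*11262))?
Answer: -36304413/203757652 - 13017*I*√34/101878826 ≈ -0.17817 - 0.00074502*I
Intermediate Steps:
U = 2*I*√34 (U = √(-958 + (12084 - 11262)) = √(-958 + 822) = √(-136) = 2*I*√34 ≈ 11.662*I)
(U + 2789)/((-9107 - 22291)/(-16462 - 22589) - 15654) = (2*I*√34 + 2789)/((-9107 - 22291)/(-16462 - 22589) - 15654) = (2789 + 2*I*√34)/(-31398/(-39051) - 15654) = (2789 + 2*I*√34)/(-31398*(-1/39051) - 15654) = (2789 + 2*I*√34)/(10466/13017 - 15654) = (2789 + 2*I*√34)/(-203757652/13017) = (2789 + 2*I*√34)*(-13017/203757652) = -36304413/203757652 - 13017*I*√34/101878826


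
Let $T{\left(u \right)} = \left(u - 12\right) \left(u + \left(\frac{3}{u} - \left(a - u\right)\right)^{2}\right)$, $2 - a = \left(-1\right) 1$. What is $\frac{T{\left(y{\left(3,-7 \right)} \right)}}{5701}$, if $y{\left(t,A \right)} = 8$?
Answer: $- \frac{2361}{91216} \approx -0.025884$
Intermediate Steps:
$a = 3$ ($a = 2 - \left(-1\right) 1 = 2 - -1 = 2 + 1 = 3$)
$T{\left(u \right)} = \left(-12 + u\right) \left(u + \left(-3 + u + \frac{3}{u}\right)^{2}\right)$ ($T{\left(u \right)} = \left(u - 12\right) \left(u + \left(\frac{3}{u} + \left(u - 3\right)\right)^{2}\right) = \left(-12 + u\right) \left(u + \left(\frac{3}{u} + \left(u - 3\right)\right)^{2}\right) = \left(-12 + u\right) \left(u + \left(\frac{3}{u} + \left(-3 + u\right)\right)^{2}\right) = \left(-12 + u\right) \left(u + \left(-3 + u + \frac{3}{u}\right)^{2}\right)$)
$\frac{T{\left(y{\left(3,-7 \right)} \right)}}{5701} = \frac{-198 + 8^{3} - \frac{108}{64} - 17 \cdot 8^{2} + 75 \cdot 8 + \frac{225}{8}}{5701} = \left(-198 + 512 - \frac{27}{16} - 1088 + 600 + 225 \cdot \frac{1}{8}\right) \frac{1}{5701} = \left(-198 + 512 - \frac{27}{16} - 1088 + 600 + \frac{225}{8}\right) \frac{1}{5701} = \left(- \frac{2361}{16}\right) \frac{1}{5701} = - \frac{2361}{91216}$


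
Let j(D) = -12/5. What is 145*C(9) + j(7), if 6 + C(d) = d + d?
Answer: 8688/5 ≈ 1737.6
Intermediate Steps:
j(D) = -12/5 (j(D) = -12*⅕ = -12/5)
C(d) = -6 + 2*d (C(d) = -6 + (d + d) = -6 + 2*d)
145*C(9) + j(7) = 145*(-6 + 2*9) - 12/5 = 145*(-6 + 18) - 12/5 = 145*12 - 12/5 = 1740 - 12/5 = 8688/5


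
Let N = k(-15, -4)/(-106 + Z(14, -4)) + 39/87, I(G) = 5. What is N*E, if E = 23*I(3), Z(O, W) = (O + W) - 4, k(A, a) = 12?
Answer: 5474/145 ≈ 37.752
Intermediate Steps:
Z(O, W) = -4 + O + W
E = 115 (E = 23*5 = 115)
N = 238/725 (N = 12/(-106 + (-4 + 14 - 4)) + 39/87 = 12/(-106 + 6) + 39*(1/87) = 12/(-100) + 13/29 = 12*(-1/100) + 13/29 = -3/25 + 13/29 = 238/725 ≈ 0.32828)
N*E = (238/725)*115 = 5474/145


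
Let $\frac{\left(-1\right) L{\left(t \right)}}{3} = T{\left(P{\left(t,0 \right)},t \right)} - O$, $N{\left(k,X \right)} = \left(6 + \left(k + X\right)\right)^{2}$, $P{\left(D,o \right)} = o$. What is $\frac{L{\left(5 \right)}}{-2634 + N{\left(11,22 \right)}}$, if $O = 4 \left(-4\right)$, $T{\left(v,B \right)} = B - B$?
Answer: $\frac{16}{371} \approx 0.043127$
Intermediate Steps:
$N{\left(k,X \right)} = \left(6 + X + k\right)^{2}$ ($N{\left(k,X \right)} = \left(6 + \left(X + k\right)\right)^{2} = \left(6 + X + k\right)^{2}$)
$T{\left(v,B \right)} = 0$
$O = -16$
$L{\left(t \right)} = -48$ ($L{\left(t \right)} = - 3 \left(0 - -16\right) = - 3 \left(0 + 16\right) = \left(-3\right) 16 = -48$)
$\frac{L{\left(5 \right)}}{-2634 + N{\left(11,22 \right)}} = \frac{1}{-2634 + \left(6 + 22 + 11\right)^{2}} \left(-48\right) = \frac{1}{-2634 + 39^{2}} \left(-48\right) = \frac{1}{-2634 + 1521} \left(-48\right) = \frac{1}{-1113} \left(-48\right) = \left(- \frac{1}{1113}\right) \left(-48\right) = \frac{16}{371}$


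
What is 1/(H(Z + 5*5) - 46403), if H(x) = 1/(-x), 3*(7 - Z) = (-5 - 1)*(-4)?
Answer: -24/1113673 ≈ -2.1550e-5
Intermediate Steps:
Z = -1 (Z = 7 - (-5 - 1)*(-4)/3 = 7 - (-2)*(-4) = 7 - 1/3*24 = 7 - 8 = -1)
H(x) = -1/x
1/(H(Z + 5*5) - 46403) = 1/(-1/(-1 + 5*5) - 46403) = 1/(-1/(-1 + 25) - 46403) = 1/(-1/24 - 46403) = 1/(-1113673/24) = -24/1113673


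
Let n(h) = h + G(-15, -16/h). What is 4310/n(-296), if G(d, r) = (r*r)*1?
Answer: -590039/40522 ≈ -14.561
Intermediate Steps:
G(d, r) = r² (G(d, r) = r²*1 = r²)
n(h) = h + 256/h² (n(h) = h + (-16/h)² = h + 256/h²)
4310/n(-296) = 4310/(-296 + 256/(-296)²) = 4310/(-296 + 256*(1/87616)) = 4310/(-296 + 4/1369) = 4310/(-405220/1369) = 4310*(-1369/405220) = -590039/40522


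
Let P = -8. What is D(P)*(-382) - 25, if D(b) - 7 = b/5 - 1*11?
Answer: 10571/5 ≈ 2114.2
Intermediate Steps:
D(b) = -4 + b/5 (D(b) = 7 + (b/5 - 1*11) = 7 + (b*(⅕) - 11) = 7 + (b/5 - 11) = 7 + (-11 + b/5) = -4 + b/5)
D(P)*(-382) - 25 = (-4 + (⅕)*(-8))*(-382) - 25 = (-4 - 8/5)*(-382) - 25 = -28/5*(-382) - 25 = 10696/5 - 25 = 10571/5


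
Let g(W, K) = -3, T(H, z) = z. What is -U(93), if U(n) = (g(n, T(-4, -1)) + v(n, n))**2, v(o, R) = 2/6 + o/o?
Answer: -25/9 ≈ -2.7778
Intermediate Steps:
v(o, R) = 4/3 (v(o, R) = 2*(1/6) + 1 = 1/3 + 1 = 4/3)
U(n) = 25/9 (U(n) = (-3 + 4/3)**2 = (-5/3)**2 = 25/9)
-U(93) = -1*25/9 = -25/9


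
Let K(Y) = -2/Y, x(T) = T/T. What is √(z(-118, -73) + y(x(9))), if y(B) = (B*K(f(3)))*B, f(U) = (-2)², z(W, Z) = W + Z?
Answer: I*√766/2 ≈ 13.838*I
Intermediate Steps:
f(U) = 4
x(T) = 1
y(B) = -B²/2 (y(B) = (B*(-2/4))*B = (B*(-2*¼))*B = (B*(-½))*B = (-B/2)*B = -B²/2)
√(z(-118, -73) + y(x(9))) = √((-118 - 73) - ½*1²) = √(-191 - ½*1) = √(-191 - ½) = √(-383/2) = I*√766/2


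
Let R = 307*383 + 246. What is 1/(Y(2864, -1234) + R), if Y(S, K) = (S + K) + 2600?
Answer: 1/122057 ≈ 8.1929e-6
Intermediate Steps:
Y(S, K) = 2600 + K + S (Y(S, K) = (K + S) + 2600 = 2600 + K + S)
R = 117827 (R = 117581 + 246 = 117827)
1/(Y(2864, -1234) + R) = 1/((2600 - 1234 + 2864) + 117827) = 1/(4230 + 117827) = 1/122057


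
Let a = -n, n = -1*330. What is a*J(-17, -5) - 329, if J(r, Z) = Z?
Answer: -1979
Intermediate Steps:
n = -330
a = 330 (a = -1*(-330) = 330)
a*J(-17, -5) - 329 = 330*(-5) - 329 = -1650 - 329 = -1979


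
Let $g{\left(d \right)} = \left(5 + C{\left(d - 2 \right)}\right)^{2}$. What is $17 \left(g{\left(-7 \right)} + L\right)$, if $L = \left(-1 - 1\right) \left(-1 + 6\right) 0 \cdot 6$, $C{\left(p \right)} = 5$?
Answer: $1700$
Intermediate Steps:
$g{\left(d \right)} = 100$ ($g{\left(d \right)} = \left(5 + 5\right)^{2} = 10^{2} = 100$)
$L = 0$ ($L = \left(-2\right) 5 \cdot 0 \cdot 6 = \left(-10\right) 0 \cdot 6 = 0 \cdot 6 = 0$)
$17 \left(g{\left(-7 \right)} + L\right) = 17 \left(100 + 0\right) = 17 \cdot 100 = 1700$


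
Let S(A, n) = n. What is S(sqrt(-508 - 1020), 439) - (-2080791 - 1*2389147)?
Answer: 4470377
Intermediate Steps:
S(sqrt(-508 - 1020), 439) - (-2080791 - 1*2389147) = 439 - (-2080791 - 1*2389147) = 439 - (-2080791 - 2389147) = 439 - 1*(-4469938) = 439 + 4469938 = 4470377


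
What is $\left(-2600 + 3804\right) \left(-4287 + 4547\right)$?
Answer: $313040$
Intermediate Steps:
$\left(-2600 + 3804\right) \left(-4287 + 4547\right) = 1204 \cdot 260 = 313040$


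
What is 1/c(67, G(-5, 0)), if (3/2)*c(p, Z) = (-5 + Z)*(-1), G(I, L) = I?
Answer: 3/20 ≈ 0.15000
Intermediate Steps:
c(p, Z) = 10/3 - 2*Z/3 (c(p, Z) = 2*((-5 + Z)*(-1))/3 = 2*(5 - Z)/3 = 10/3 - 2*Z/3)
1/c(67, G(-5, 0)) = 1/(10/3 - 2/3*(-5)) = 1/(10/3 + 10/3) = 1/(20/3) = 3/20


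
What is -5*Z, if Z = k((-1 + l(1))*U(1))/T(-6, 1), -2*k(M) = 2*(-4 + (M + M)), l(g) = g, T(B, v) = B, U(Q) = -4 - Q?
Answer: 10/3 ≈ 3.3333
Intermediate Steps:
k(M) = 4 - 2*M (k(M) = -(-4 + (M + M)) = -(-4 + 2*M) = -(-8 + 4*M)/2 = 4 - 2*M)
Z = -⅔ (Z = (4 - 2*(-1 + 1)*(-4 - 1*1))/(-6) = (4 - 0*(-4 - 1))*(-⅙) = (4 - 0*(-5))*(-⅙) = (4 - 2*0)*(-⅙) = (4 + 0)*(-⅙) = 4*(-⅙) = -⅔ ≈ -0.66667)
-5*Z = -5*(-⅔) = 10/3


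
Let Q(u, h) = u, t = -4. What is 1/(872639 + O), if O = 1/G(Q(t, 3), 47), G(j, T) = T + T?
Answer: 94/82028067 ≈ 1.1459e-6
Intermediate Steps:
G(j, T) = 2*T
O = 1/94 (O = 1/(2*47) = 1/94 ≈ 0.010638)
1/(872639 + O) = 1/(872639 + 1/94) = 1/(82028067/94) = 94/82028067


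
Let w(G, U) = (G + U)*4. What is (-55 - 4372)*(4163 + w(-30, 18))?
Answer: -18217105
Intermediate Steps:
w(G, U) = 4*G + 4*U
(-55 - 4372)*(4163 + w(-30, 18)) = (-55 - 4372)*(4163 + (4*(-30) + 4*18)) = -4427*(4163 + (-120 + 72)) = -4427*(4163 - 48) = -4427*4115 = -18217105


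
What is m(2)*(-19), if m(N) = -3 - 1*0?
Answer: 57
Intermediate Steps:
m(N) = -3 (m(N) = -3 + 0 = -3)
m(2)*(-19) = -3*(-19) = 57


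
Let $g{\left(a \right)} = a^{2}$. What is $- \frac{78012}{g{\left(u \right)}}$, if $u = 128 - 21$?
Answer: $- \frac{78012}{11449} \approx -6.8139$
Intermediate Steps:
$u = 107$
$- \frac{78012}{g{\left(u \right)}} = - \frac{78012}{107^{2}} = - \frac{78012}{11449}$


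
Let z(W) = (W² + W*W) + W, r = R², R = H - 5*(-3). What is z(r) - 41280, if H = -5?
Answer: -21180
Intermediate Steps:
R = 10 (R = -5 - 5*(-3) = -5 + 15 = 10)
r = 100 (r = 10² = 100)
z(W) = W + 2*W² (z(W) = (W² + W²) + W = 2*W² + W = W + 2*W²)
z(r) - 41280 = 100*(1 + 2*100) - 41280 = 100*(1 + 200) - 41280 = 100*201 - 41280 = 20100 - 41280 = -21180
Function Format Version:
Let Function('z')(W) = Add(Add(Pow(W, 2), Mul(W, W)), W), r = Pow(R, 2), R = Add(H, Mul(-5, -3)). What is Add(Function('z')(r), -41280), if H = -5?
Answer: -21180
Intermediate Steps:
R = 10 (R = Add(-5, Mul(-5, -3)) = Add(-5, 15) = 10)
r = 100 (r = Pow(10, 2) = 100)
Function('z')(W) = Add(W, Mul(2, Pow(W, 2))) (Function('z')(W) = Add(Add(Pow(W, 2), Pow(W, 2)), W) = Add(Mul(2, Pow(W, 2)), W) = Add(W, Mul(2, Pow(W, 2))))
Add(Function('z')(r), -41280) = Add(Mul(100, Add(1, Mul(2, 100))), -41280) = Add(Mul(100, Add(1, 200)), -41280) = Add(Mul(100, 201), -41280) = Add(20100, -41280) = -21180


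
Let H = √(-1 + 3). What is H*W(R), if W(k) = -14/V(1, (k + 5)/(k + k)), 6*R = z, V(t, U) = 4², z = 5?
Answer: -7*√2/8 ≈ -1.2374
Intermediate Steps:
V(t, U) = 16
R = ⅚ (R = (⅙)*5 = ⅚ ≈ 0.83333)
W(k) = -7/8 (W(k) = -14/16 = -14*1/16 = -7/8)
H = √2 ≈ 1.4142
H*W(R) = √2*(-7/8) = -7*√2/8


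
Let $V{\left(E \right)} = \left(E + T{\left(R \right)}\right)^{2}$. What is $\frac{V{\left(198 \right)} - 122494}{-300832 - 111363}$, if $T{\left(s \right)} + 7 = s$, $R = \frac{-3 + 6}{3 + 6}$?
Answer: $\frac{154594}{741951} \approx 0.20836$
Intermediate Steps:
$R = \frac{1}{3}$ ($R = \frac{3}{9} = 3 \cdot \frac{1}{9} = \frac{1}{3} \approx 0.33333$)
$T{\left(s \right)} = -7 + s$
$V{\left(E \right)} = \left(- \frac{20}{3} + E\right)^{2}$ ($V{\left(E \right)} = \left(E + \left(-7 + \frac{1}{3}\right)\right)^{2} = \left(E - \frac{20}{3}\right)^{2} = \left(- \frac{20}{3} + E\right)^{2}$)
$\frac{V{\left(198 \right)} - 122494}{-300832 - 111363} = \frac{\frac{\left(-20 + 3 \cdot 198\right)^{2}}{9} - 122494}{-300832 - 111363} = \frac{\frac{\left(-20 + 594\right)^{2}}{9} - 122494}{-412195} = \left(\frac{574^{2}}{9} - 122494\right) \left(- \frac{1}{412195}\right) = \left(\frac{1}{9} \cdot 329476 - 122494\right) \left(- \frac{1}{412195}\right) = \left(\frac{329476}{9} - 122494\right) \left(- \frac{1}{412195}\right) = \left(- \frac{772970}{9}\right) \left(- \frac{1}{412195}\right) = \frac{154594}{741951}$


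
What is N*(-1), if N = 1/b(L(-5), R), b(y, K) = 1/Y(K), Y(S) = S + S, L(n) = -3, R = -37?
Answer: 74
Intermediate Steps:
Y(S) = 2*S
b(y, K) = 1/(2*K)
N = -74 (N = 1/((1/2)/(-37)) = 1/((1/2)*(-1/37)) = 1/(-1/74) = -74)
N*(-1) = -74*(-1) = 74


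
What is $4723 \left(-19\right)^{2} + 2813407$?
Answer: $4518410$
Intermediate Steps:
$4723 \left(-19\right)^{2} + 2813407 = 4723 \cdot 361 + 2813407 = 1705003 + 2813407 = 4518410$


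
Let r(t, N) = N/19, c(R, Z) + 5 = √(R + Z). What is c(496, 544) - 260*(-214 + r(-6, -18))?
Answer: 1061745/19 + 4*√65 ≈ 55914.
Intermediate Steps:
c(R, Z) = -5 + √(R + Z)
r(t, N) = N/19 (r(t, N) = N*(1/19) = N/19)
c(496, 544) - 260*(-214 + r(-6, -18)) = (-5 + √(496 + 544)) - 260*(-214 + (1/19)*(-18)) = (-5 + √1040) - 260*(-214 - 18/19) = (-5 + 4*√65) - 260*(-4084/19) = (-5 + 4*√65) + 1061840/19 = 1061745/19 + 4*√65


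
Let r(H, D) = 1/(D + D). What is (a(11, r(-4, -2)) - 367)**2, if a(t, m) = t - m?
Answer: 2024929/16 ≈ 1.2656e+5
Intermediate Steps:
r(H, D) = 1/(2*D)
(a(11, r(-4, -2)) - 367)**2 = ((11 - 1/(2*(-2))) - 367)**2 = ((11 - (-1)/(2*2)) - 367)**2 = ((11 - 1*(-1/4)) - 367)**2 = ((11 + 1/4) - 367)**2 = (45/4 - 367)**2 = (-1423/4)**2 = 2024929/16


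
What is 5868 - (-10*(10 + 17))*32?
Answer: 14508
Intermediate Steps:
5868 - (-10*(10 + 17))*32 = 5868 - (-10*27)*32 = 5868 - (-270)*32 = 5868 - 1*(-8640) = 5868 + 8640 = 14508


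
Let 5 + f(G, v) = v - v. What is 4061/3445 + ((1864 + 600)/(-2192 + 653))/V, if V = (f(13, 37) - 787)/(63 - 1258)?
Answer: -59020789/47716695 ≈ -1.2369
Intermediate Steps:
f(G, v) = -5 (f(G, v) = -5 + (v - v) = -5 + 0 = -5)
V = 792/1195 (V = (-5 - 787)/(63 - 1258) = -792/(-1195) = -792*(-1/1195) = 792/1195 ≈ 0.66276)
4061/3445 + ((1864 + 600)/(-2192 + 653))/V = 4061/3445 + ((1864 + 600)/(-2192 + 653))/(792/1195) = 4061*(1/3445) + (2464/(-1539))*(1195/792) = 4061/3445 + (2464*(-1/1539))*(1195/792) = 4061/3445 - 2464/1539*1195/792 = 4061/3445 - 33460/13851 = -59020789/47716695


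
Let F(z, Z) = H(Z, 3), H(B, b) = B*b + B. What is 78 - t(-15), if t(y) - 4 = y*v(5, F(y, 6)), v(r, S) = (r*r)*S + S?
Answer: 9434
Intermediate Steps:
H(B, b) = B + B*b
F(z, Z) = 4*Z (F(z, Z) = Z*(1 + 3) = Z*4 = 4*Z)
v(r, S) = S + S*r**2 (v(r, S) = r**2*S + S = S*r**2 + S = S + S*r**2)
t(y) = 4 + 624*y (t(y) = 4 + y*((4*6)*(1 + 5**2)) = 4 + y*(24*(1 + 25)) = 4 + y*(24*26) = 4 + y*624 = 4 + 624*y)
78 - t(-15) = 78 - (4 + 624*(-15)) = 78 - (4 - 9360) = 78 - 1*(-9356) = 78 + 9356 = 9434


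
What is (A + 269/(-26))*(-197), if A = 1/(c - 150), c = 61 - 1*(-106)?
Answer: 895759/442 ≈ 2026.6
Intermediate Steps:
c = 167 (c = 61 + 106 = 167)
A = 1/17 (A = 1/(167 - 150) = 1/17 ≈ 0.058824)
(A + 269/(-26))*(-197) = (1/17 + 269/(-26))*(-197) = (1/17 + 269*(-1/26))*(-197) = (1/17 - 269/26)*(-197) = -4547/442*(-197) = 895759/442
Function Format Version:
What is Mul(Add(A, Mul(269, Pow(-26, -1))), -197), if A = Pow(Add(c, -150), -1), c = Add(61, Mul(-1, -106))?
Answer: Rational(895759, 442) ≈ 2026.6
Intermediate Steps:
c = 167 (c = Add(61, 106) = 167)
A = Rational(1, 17) (A = Pow(Add(167, -150), -1) = Pow(17, -1) = Rational(1, 17) ≈ 0.058824)
Mul(Add(A, Mul(269, Pow(-26, -1))), -197) = Mul(Add(Rational(1, 17), Mul(269, Pow(-26, -1))), -197) = Mul(Add(Rational(1, 17), Mul(269, Rational(-1, 26))), -197) = Mul(Add(Rational(1, 17), Rational(-269, 26)), -197) = Mul(Rational(-4547, 442), -197) = Rational(895759, 442)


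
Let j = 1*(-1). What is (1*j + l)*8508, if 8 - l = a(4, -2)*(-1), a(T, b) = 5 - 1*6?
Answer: 51048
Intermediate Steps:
a(T, b) = -1 (a(T, b) = 5 - 6 = -1)
l = 7 (l = 8 - (-1)*(-1) = 8 - 1*1 = 8 - 1 = 7)
j = -1
(1*j + l)*8508 = (1*(-1) + 7)*8508 = (-1 + 7)*8508 = 6*8508 = 51048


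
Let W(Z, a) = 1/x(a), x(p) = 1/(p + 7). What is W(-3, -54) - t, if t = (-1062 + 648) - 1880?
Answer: 2247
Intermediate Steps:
x(p) = 1/(7 + p)
W(Z, a) = 7 + a (W(Z, a) = 1/(1/(7 + a)) = 7 + a)
t = -2294 (t = -414 - 1880 = -2294)
W(-3, -54) - t = (7 - 54) - 1*(-2294) = -47 + 2294 = 2247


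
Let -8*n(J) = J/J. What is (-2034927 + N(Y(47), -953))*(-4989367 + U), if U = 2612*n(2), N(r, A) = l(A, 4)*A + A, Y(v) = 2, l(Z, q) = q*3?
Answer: 10215479337646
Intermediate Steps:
n(J) = -1/8 (n(J) = -J/(8*J) = -1/8*1 = -1/8)
l(Z, q) = 3*q
N(r, A) = 13*A (N(r, A) = (3*4)*A + A = 12*A + A = 13*A)
U = -653/2 (U = 2612*(-1/8) = -653/2 ≈ -326.50)
(-2034927 + N(Y(47), -953))*(-4989367 + U) = (-2034927 + 13*(-953))*(-4989367 - 653/2) = (-2034927 - 12389)*(-9979387/2) = -2047316*(-9979387/2) = 10215479337646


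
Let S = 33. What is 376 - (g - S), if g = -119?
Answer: 528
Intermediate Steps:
376 - (g - S) = 376 - (-119 - 1*33) = 376 - (-119 - 33) = 376 - 1*(-152) = 376 + 152 = 528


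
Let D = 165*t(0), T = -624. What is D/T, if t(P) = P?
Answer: 0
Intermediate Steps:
D = 0 (D = 165*0 = 0)
D/T = 0/(-624) = 0*(-1/624) = 0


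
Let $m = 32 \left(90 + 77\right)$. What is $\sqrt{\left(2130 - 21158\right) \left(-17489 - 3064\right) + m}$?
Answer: $2 \sqrt{97771957} \approx 19776.0$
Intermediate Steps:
$m = 5344$ ($m = 32 \cdot 167 = 5344$)
$\sqrt{\left(2130 - 21158\right) \left(-17489 - 3064\right) + m} = \sqrt{\left(2130 - 21158\right) \left(-17489 - 3064\right) + 5344} = \sqrt{\left(-19028\right) \left(-20553\right) + 5344} = \sqrt{391082484 + 5344} = \sqrt{391087828} = 2 \sqrt{97771957}$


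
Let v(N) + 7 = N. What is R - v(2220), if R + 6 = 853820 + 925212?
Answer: 1776813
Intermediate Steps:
v(N) = -7 + N
R = 1779026 (R = -6 + (853820 + 925212) = -6 + 1779032 = 1779026)
R - v(2220) = 1779026 - (-7 + 2220) = 1779026 - 1*2213 = 1779026 - 2213 = 1776813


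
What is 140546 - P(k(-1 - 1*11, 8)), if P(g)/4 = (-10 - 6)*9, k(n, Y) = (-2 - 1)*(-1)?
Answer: 141122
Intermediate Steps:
k(n, Y) = 3 (k(n, Y) = -3*(-1) = 3)
P(g) = -576 (P(g) = 4*((-10 - 6)*9) = 4*(-16*9) = 4*(-144) = -576)
140546 - P(k(-1 - 1*11, 8)) = 140546 - 1*(-576) = 140546 + 576 = 141122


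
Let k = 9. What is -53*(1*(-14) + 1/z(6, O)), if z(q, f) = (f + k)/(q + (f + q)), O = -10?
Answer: 848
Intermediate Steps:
z(q, f) = (9 + f)/(f + 2*q) (z(q, f) = (f + 9)/(q + (f + q)) = (9 + f)/(f + 2*q))
-53*(1*(-14) + 1/z(6, O)) = -53*(1*(-14) + 1/((9 - 10)/(-10 + 2*6))) = -53*(-14 + 1/(-1/(-10 + 12))) = -53*(-14 + 1/(-1/2)) = -53*(-14 - 2) = -53*(-16) = 848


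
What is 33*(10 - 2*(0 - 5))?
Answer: 660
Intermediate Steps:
33*(10 - 2*(0 - 5)) = 33*(10 - 2*(-5)) = 33*(10 + 10) = 33*20 = 660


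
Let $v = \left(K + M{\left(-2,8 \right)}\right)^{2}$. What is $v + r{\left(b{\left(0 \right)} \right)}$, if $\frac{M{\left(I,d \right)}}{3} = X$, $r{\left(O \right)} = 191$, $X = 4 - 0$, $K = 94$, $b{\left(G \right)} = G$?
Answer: $11427$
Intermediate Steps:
$X = 4$ ($X = 4 + 0 = 4$)
$M{\left(I,d \right)} = 12$ ($M{\left(I,d \right)} = 3 \cdot 4 = 12$)
$v = 11236$ ($v = \left(94 + 12\right)^{2} = 106^{2} = 11236$)
$v + r{\left(b{\left(0 \right)} \right)} = 11236 + 191 = 11427$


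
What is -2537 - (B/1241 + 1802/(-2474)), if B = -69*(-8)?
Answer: -3894156512/1535117 ≈ -2536.7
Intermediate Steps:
B = 552
-2537 - (B/1241 + 1802/(-2474)) = -2537 - (552/1241 + 1802/(-2474)) = -2537 - (552*(1/1241) + 1802*(-1/2474)) = -2537 - (552/1241 - 901/1237) = -2537 - 1*(-435317/1535117) = -2537 + 435317/1535117 = -3894156512/1535117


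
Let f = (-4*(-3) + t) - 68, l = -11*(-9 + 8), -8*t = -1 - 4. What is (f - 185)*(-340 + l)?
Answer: 632667/8 ≈ 79083.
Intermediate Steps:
t = 5/8 (t = -(-1 - 4)/8 = -1/8*(-5) = 5/8 ≈ 0.62500)
l = 11 (l = -11*(-1) = 11)
f = -443/8 (f = (-4*(-3) + 5/8) - 68 = (12 + 5/8) - 68 = 101/8 - 68 = -443/8 ≈ -55.375)
(f - 185)*(-340 + l) = (-443/8 - 185)*(-340 + 11) = -1923/8*(-329) = 632667/8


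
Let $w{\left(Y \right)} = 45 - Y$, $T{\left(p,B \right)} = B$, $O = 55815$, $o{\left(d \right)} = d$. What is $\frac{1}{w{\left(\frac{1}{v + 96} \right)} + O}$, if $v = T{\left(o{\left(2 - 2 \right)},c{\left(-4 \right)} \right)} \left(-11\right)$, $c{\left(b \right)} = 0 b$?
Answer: $\frac{96}{5362559} \approx 1.7902 \cdot 10^{-5}$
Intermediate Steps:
$c{\left(b \right)} = 0$
$v = 0$ ($v = 0 \left(-11\right) = 0$)
$\frac{1}{w{\left(\frac{1}{v + 96} \right)} + O} = \frac{1}{\left(45 - \frac{1}{0 + 96}\right) + 55815} = \frac{1}{\left(45 - \frac{1}{96}\right) + 55815} = \frac{1}{\frac{4319}{96} + 55815} = \frac{1}{\frac{5362559}{96}} = \frac{96}{5362559}$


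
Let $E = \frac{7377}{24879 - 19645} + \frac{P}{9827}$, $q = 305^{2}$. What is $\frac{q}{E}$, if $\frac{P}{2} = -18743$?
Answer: $- \frac{956939207390}{24741589} \approx -38677.0$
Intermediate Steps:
$P = -37486$ ($P = 2 \left(-18743\right) = -37486$)
$q = 93025$
$E = - \frac{123707945}{51434518}$ ($E = \frac{7377}{24879 - 19645} - \frac{37486}{9827} = \frac{7377}{5234} - \frac{37486}{9827} = - \frac{123707945}{51434518} \approx -2.4052$)
$\frac{q}{E} = \frac{93025}{- \frac{123707945}{51434518}} = 93025 \left(- \frac{51434518}{123707945}\right) = - \frac{956939207390}{24741589}$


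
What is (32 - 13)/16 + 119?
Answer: 1923/16 ≈ 120.19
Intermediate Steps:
(32 - 13)/16 + 119 = (1/16)*19 + 119 = 19/16 + 119 = 1923/16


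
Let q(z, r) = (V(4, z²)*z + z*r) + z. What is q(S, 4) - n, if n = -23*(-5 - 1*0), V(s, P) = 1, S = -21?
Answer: -241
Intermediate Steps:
q(z, r) = 2*z + r*z (q(z, r) = (1*z + z*r) + z = (z + r*z) + z = 2*z + r*z)
n = 115 (n = -23*(-5 + 0) = -23*(-5) = 115)
q(S, 4) - n = -21*(2 + 4) - 1*115 = -21*6 - 115 = -126 - 115 = -241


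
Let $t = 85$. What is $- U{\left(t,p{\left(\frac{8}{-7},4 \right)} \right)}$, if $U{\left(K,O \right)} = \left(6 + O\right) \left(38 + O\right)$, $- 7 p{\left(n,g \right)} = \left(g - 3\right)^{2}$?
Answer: $- \frac{10865}{49} \approx -221.73$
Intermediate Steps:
$p{\left(n,g \right)} = - \frac{\left(-3 + g\right)^{2}}{7}$ ($p{\left(n,g \right)} = - \frac{\left(g - 3\right)^{2}}{7} = - \frac{\left(-3 + g\right)^{2}}{7}$)
$- U{\left(t,p{\left(\frac{8}{-7},4 \right)} \right)} = - (228 + \left(- \frac{\left(-3 + 4\right)^{2}}{7}\right)^{2} + 44 \left(- \frac{\left(-3 + 4\right)^{2}}{7}\right)) = - (228 + \left(- \frac{1^{2}}{7}\right)^{2} + 44 \left(- \frac{1^{2}}{7}\right)) = - (228 + \left(\left(- \frac{1}{7}\right) 1\right)^{2} + 44 \left(\left(- \frac{1}{7}\right) 1\right)) = - (228 + \left(- \frac{1}{7}\right)^{2} + 44 \left(- \frac{1}{7}\right)) = - (228 + \frac{1}{49} - \frac{44}{7}) = \left(-1\right) \frac{10865}{49} = - \frac{10865}{49}$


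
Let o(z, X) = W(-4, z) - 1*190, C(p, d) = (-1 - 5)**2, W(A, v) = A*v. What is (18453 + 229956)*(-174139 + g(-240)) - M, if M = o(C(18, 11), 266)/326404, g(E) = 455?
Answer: -7041296230316545/163202 ≈ -4.3145e+10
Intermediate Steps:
C(p, d) = 36 (C(p, d) = (-6)**2 = 36)
o(z, X) = -190 - 4*z (o(z, X) = -4*z - 1*190 = -4*z - 190 = -190 - 4*z)
M = -167/163202 (M = (-190 - 4*36)/326404 = (-190 - 144)*(1/326404) = -334*1/326404 = -167/163202 ≈ -0.0010233)
(18453 + 229956)*(-174139 + g(-240)) - M = (18453 + 229956)*(-174139 + 455) - 1*(-167/163202) = 248409*(-173684) + 167/163202 = -43144668756 + 167/163202 = -7041296230316545/163202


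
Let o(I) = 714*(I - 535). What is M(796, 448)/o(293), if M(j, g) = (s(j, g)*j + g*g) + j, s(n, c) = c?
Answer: -46509/14399 ≈ -3.2300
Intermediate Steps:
M(j, g) = j + g² + g*j (M(j, g) = (g*j + g*g) + j = (g*j + g²) + j = (g² + g*j) + j = j + g² + g*j)
o(I) = -381990 + 714*I (o(I) = 714*(-535 + I) = -381990 + 714*I)
M(796, 448)/o(293) = (796 + 448² + 448*796)/(-381990 + 714*293) = (796 + 200704 + 356608)/(-381990 + 209202) = 558108/(-172788) = 558108*(-1/172788) = -46509/14399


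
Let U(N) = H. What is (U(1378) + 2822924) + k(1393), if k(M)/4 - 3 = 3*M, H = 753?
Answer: 2840405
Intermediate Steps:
U(N) = 753
k(M) = 12 + 12*M (k(M) = 12 + 4*(3*M) = 12 + 12*M)
(U(1378) + 2822924) + k(1393) = (753 + 2822924) + (12 + 12*1393) = 2823677 + (12 + 16716) = 2823677 + 16728 = 2840405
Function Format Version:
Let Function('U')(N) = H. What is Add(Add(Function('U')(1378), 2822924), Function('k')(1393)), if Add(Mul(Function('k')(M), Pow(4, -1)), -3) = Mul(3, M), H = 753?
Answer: 2840405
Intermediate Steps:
Function('U')(N) = 753
Function('k')(M) = Add(12, Mul(12, M)) (Function('k')(M) = Add(12, Mul(4, Mul(3, M))) = Add(12, Mul(12, M)))
Add(Add(Function('U')(1378), 2822924), Function('k')(1393)) = Add(Add(753, 2822924), Add(12, Mul(12, 1393))) = Add(2823677, Add(12, 16716)) = Add(2823677, 16728) = 2840405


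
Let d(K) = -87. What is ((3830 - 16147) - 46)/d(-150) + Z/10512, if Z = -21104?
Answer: 2669246/19053 ≈ 140.10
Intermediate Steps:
((3830 - 16147) - 46)/d(-150) + Z/10512 = ((3830 - 16147) - 46)/(-87) - 21104/10512 = (-12317 - 46)*(-1/87) - 21104*1/10512 = -12363*(-1/87) - 1319/657 = 4121/29 - 1319/657 = 2669246/19053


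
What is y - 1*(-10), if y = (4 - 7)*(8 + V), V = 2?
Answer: -20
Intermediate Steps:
y = -30 (y = (4 - 7)*(8 + 2) = -3*10 = -30)
y - 1*(-10) = -30 - 1*(-10) = -30 + 10 = -20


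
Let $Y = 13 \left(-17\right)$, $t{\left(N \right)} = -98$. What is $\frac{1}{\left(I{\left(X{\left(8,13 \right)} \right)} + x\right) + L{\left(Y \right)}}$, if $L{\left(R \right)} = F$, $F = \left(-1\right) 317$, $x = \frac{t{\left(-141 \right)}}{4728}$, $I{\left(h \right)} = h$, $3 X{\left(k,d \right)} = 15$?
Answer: $- \frac{2364}{737617} \approx -0.0032049$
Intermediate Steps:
$X{\left(k,d \right)} = 5$ ($X{\left(k,d \right)} = \frac{1}{3} \cdot 15 = 5$)
$Y = -221$
$x = - \frac{49}{2364}$ ($x = - \frac{98}{4728} = \left(-98\right) \frac{1}{4728} = - \frac{49}{2364} \approx -0.020728$)
$F = -317$
$L{\left(R \right)} = -317$
$\frac{1}{\left(I{\left(X{\left(8,13 \right)} \right)} + x\right) + L{\left(Y \right)}} = \frac{1}{\left(5 - \frac{49}{2364}\right) - 317} = \frac{1}{\frac{11771}{2364} - 317} = \frac{1}{- \frac{737617}{2364}} = - \frac{2364}{737617}$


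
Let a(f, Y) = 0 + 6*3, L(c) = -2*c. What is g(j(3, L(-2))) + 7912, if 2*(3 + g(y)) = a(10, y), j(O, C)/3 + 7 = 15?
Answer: 7918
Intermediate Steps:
j(O, C) = 24 (j(O, C) = -21 + 3*15 = -21 + 45 = 24)
a(f, Y) = 18 (a(f, Y) = 0 + 18 = 18)
g(y) = 6 (g(y) = -3 + (½)*18 = -3 + 9 = 6)
g(j(3, L(-2))) + 7912 = 6 + 7912 = 7918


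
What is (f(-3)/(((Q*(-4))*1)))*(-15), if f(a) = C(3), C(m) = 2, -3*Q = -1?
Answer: 45/2 ≈ 22.500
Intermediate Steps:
Q = ⅓ (Q = -⅓*(-1) = ⅓ ≈ 0.33333)
f(a) = 2
(f(-3)/(((Q*(-4))*1)))*(-15) = (2/(((⅓)*(-4))*1))*(-15) = (2/(-4/3*1))*(-15) = (2/(-4/3))*(-15) = -¾*2*(-15) = -3/2*(-15) = 45/2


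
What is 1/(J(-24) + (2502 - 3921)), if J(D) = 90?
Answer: -1/1329 ≈ -0.00075245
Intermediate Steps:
1/(J(-24) + (2502 - 3921)) = 1/(90 + (2502 - 3921)) = 1/(90 - 1419) = 1/(-1329) = -1/1329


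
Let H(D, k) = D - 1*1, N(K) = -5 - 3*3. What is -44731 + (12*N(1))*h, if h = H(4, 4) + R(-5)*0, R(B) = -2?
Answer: -45235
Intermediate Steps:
N(K) = -14 (N(K) = -5 - 9 = -14)
H(D, k) = -1 + D (H(D, k) = D - 1 = -1 + D)
h = 3 (h = (-1 + 4) - 2*0 = 3 + 0 = 3)
-44731 + (12*N(1))*h = -44731 + (12*(-14))*3 = -44731 - 168*3 = -44731 - 504 = -45235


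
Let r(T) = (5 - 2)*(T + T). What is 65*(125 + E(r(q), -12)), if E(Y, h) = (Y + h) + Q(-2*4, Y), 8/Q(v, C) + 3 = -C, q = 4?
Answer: 239915/27 ≈ 8885.7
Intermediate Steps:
r(T) = 6*T (r(T) = 3*(2*T) = 6*T)
Q(v, C) = 8/(-3 - C)
E(Y, h) = Y + h - 8/(3 + Y) (E(Y, h) = (Y + h) - 8/(3 + Y) = Y + h - 8/(3 + Y))
65*(125 + E(r(q), -12)) = 65*(125 + (-8 + (3 + 6*4)*(6*4 - 12))/(3 + 6*4)) = 65*(125 + (-8 + (3 + 24)*(24 - 12))/(3 + 24)) = 65*(125 + (-8 + 27*12)/27) = 65*(125 + (-8 + 324)/27) = 65*(125 + (1/27)*316) = 65*(125 + 316/27) = 65*(3691/27) = 239915/27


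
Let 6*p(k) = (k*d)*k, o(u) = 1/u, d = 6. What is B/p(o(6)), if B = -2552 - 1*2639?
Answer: -186876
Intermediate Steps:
p(k) = k² (p(k) = ((k*6)*k)/6 = ((6*k)*k)/6 = (6*k²)/6 = k²)
B = -5191 (B = -2552 - 2639 = -5191)
B/p(o(6)) = -5191/((1/6)²) = -5191/((⅙)²) = -5191/1/36 = -5191*36 = -186876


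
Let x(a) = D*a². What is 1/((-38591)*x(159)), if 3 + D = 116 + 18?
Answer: -1/127806098301 ≈ -7.8244e-12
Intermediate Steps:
D = 131 (D = -3 + (116 + 18) = -3 + 134 = 131)
x(a) = 131*a²
1/((-38591)*x(159)) = 1/((-38591)*((131*159²))) = -1/(38591*(131*25281)) = -1/38591/3311811 = -1/38591*1/3311811 = -1/127806098301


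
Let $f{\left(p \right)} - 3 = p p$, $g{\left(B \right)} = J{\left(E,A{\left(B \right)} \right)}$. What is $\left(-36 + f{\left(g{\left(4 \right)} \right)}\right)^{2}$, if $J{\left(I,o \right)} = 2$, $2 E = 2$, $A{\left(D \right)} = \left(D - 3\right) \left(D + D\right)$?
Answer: $841$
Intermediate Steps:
$A{\left(D \right)} = 2 D \left(-3 + D\right)$ ($A{\left(D \right)} = \left(-3 + D\right) 2 D = 2 D \left(-3 + D\right)$)
$E = 1$ ($E = \frac{1}{2} \cdot 2 = 1$)
$g{\left(B \right)} = 2$
$f{\left(p \right)} = 3 + p^{2}$ ($f{\left(p \right)} = 3 + p p = 3 + p^{2}$)
$\left(-36 + f{\left(g{\left(4 \right)} \right)}\right)^{2} = \left(-36 + \left(3 + 2^{2}\right)\right)^{2} = \left(-36 + \left(3 + 4\right)\right)^{2} = \left(-36 + 7\right)^{2} = \left(-29\right)^{2} = 841$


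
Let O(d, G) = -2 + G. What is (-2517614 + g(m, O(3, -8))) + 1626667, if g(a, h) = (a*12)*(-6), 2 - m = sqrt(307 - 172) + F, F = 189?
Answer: -877483 + 216*sqrt(15) ≈ -8.7665e+5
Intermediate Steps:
m = -187 - 3*sqrt(15) (m = 2 - (sqrt(307 - 172) + 189) = 2 - (sqrt(135) + 189) = 2 - (3*sqrt(15) + 189) = 2 - (189 + 3*sqrt(15)) = 2 + (-189 - 3*sqrt(15)) = -187 - 3*sqrt(15) ≈ -198.62)
g(a, h) = -72*a (g(a, h) = (12*a)*(-6) = -72*a)
(-2517614 + g(m, O(3, -8))) + 1626667 = (-2517614 - 72*(-187 - 3*sqrt(15))) + 1626667 = (-2517614 + (13464 + 216*sqrt(15))) + 1626667 = (-2504150 + 216*sqrt(15)) + 1626667 = -877483 + 216*sqrt(15)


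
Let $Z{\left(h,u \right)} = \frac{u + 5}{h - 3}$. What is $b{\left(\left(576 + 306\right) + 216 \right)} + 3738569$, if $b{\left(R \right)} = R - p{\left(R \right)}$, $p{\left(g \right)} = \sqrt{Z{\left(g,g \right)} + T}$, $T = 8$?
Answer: $3739667 - \frac{\sqrt{10799985}}{1095} \approx 3.7397 \cdot 10^{6}$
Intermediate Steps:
$Z{\left(h,u \right)} = \frac{5 + u}{-3 + h}$
$p{\left(g \right)} = \sqrt{8 + \frac{5 + g}{-3 + g}}$ ($p{\left(g \right)} = \sqrt{\frac{5 + g}{-3 + g} + 8} = \sqrt{8 + \frac{5 + g}{-3 + g}}$)
$b{\left(R \right)} = R - \sqrt{\frac{-19 + 9 R}{-3 + R}}$
$b{\left(\left(576 + 306\right) + 216 \right)} + 3738569 = \left(\left(\left(576 + 306\right) + 216\right) - \sqrt{\frac{-19 + 9 \left(\left(576 + 306\right) + 216\right)}{-3 + \left(\left(576 + 306\right) + 216\right)}}\right) + 3738569 = \left(\left(882 + 216\right) - \sqrt{\frac{-19 + 9 \left(882 + 216\right)}{-3 + \left(882 + 216\right)}}\right) + 3738569 = \left(1098 - \sqrt{\frac{-19 + 9 \cdot 1098}{-3 + 1098}}\right) + 3738569 = \left(1098 - \sqrt{\frac{-19 + 9882}{1095}}\right) + 3738569 = \left(1098 - \sqrt{\frac{1}{1095} \cdot 9863}\right) + 3738569 = \left(1098 - \sqrt{\frac{9863}{1095}}\right) + 3738569 = \left(1098 - \frac{\sqrt{10799985}}{1095}\right) + 3738569 = 3739667 - \frac{\sqrt{10799985}}{1095}$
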